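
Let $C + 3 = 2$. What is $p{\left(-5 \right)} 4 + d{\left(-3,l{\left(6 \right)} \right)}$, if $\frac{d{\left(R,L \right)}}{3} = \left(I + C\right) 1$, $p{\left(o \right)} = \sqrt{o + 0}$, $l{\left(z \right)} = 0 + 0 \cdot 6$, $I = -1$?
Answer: $-6 + 4 i \sqrt{5} \approx -6.0 + 8.9443 i$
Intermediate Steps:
$C = -1$ ($C = -3 + 2 = -1$)
$l{\left(z \right)} = 0$ ($l{\left(z \right)} = 0 + 0 = 0$)
$p{\left(o \right)} = \sqrt{o}$
$d{\left(R,L \right)} = -6$ ($d{\left(R,L \right)} = 3 \left(-1 - 1\right) 1 = 3 \left(\left(-2\right) 1\right) = 3 \left(-2\right) = -6$)
$p{\left(-5 \right)} 4 + d{\left(-3,l{\left(6 \right)} \right)} = \sqrt{-5} \cdot 4 - 6 = i \sqrt{5} \cdot 4 - 6 = 4 i \sqrt{5} - 6 = -6 + 4 i \sqrt{5}$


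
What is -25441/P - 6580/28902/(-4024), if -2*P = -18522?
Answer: -246564107449/89755796844 ≈ -2.7471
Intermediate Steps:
P = 9261 (P = -1/2*(-18522) = 9261)
-25441/P - 6580/28902/(-4024) = -25441/9261 - 6580/28902/(-4024) = -25441*1/9261 - 6580*1/28902*(-1/4024) = -25441/9261 - 3290/14451*(-1/4024) = -25441/9261 + 1645/29075412 = -246564107449/89755796844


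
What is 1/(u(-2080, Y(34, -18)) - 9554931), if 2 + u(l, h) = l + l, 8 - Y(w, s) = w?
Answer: -1/9559093 ≈ -1.0461e-7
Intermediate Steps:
Y(w, s) = 8 - w
u(l, h) = -2 + 2*l (u(l, h) = -2 + (l + l) = -2 + 2*l)
1/(u(-2080, Y(34, -18)) - 9554931) = 1/((-2 + 2*(-2080)) - 9554931) = 1/((-2 - 4160) - 9554931) = 1/(-4162 - 9554931) = 1/(-9559093) = -1/9559093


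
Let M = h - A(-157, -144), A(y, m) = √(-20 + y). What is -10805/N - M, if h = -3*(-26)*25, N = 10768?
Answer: -21008405/10768 + I*√177 ≈ -1951.0 + 13.304*I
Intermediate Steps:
h = 1950 (h = 78*25 = 1950)
M = 1950 - I*√177 (M = 1950 - √(-20 - 157) = 1950 - √(-177) = 1950 - I*√177 ≈ 1950.0 - 13.304*I)
-10805/N - M = -10805/10768 - (1950 - I*√177) = -10805*1/10768 + (-1950 + I*√177) = -10805/10768 + (-1950 + I*√177) = -21008405/10768 + I*√177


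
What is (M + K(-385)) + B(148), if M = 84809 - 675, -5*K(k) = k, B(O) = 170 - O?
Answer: 84233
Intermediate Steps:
K(k) = -k/5
M = 84134
(M + K(-385)) + B(148) = (84134 - ⅕*(-385)) + (170 - 1*148) = (84134 + 77) + (170 - 148) = 84211 + 22 = 84233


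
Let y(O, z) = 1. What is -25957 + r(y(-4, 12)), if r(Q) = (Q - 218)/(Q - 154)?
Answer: -3971204/153 ≈ -25956.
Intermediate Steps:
r(Q) = (-218 + Q)/(-154 + Q)
-25957 + r(y(-4, 12)) = -25957 + (-218 + 1)/(-154 + 1) = -25957 - 217/(-153) = -25957 - 1/153*(-217) = -25957 + 217/153 = -3971204/153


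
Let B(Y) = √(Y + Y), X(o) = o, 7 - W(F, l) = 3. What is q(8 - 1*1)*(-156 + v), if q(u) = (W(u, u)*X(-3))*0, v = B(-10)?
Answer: 0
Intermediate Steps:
W(F, l) = 4 (W(F, l) = 7 - 1*3 = 7 - 3 = 4)
B(Y) = √2*√Y (B(Y) = √(2*Y) = √2*√Y)
v = 2*I*√5 (v = √2*√(-10) = √2*(I*√10) = 2*I*√5 ≈ 4.4721*I)
q(u) = 0 (q(u) = (4*(-3))*0 = -12*0 = 0)
q(8 - 1*1)*(-156 + v) = 0*(-156 + 2*I*√5) = 0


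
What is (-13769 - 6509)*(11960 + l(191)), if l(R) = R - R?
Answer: -242524880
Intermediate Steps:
l(R) = 0
(-13769 - 6509)*(11960 + l(191)) = (-13769 - 6509)*(11960 + 0) = -20278*11960 = -242524880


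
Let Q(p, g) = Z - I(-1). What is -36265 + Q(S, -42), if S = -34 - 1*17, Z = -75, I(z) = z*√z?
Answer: -36340 + I ≈ -36340.0 + 1.0*I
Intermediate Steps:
I(z) = z^(3/2)
S = -51 (S = -34 - 17 = -51)
Q(p, g) = -75 + I (Q(p, g) = -75 - (-1)^(3/2) = -75 - (-1)*I = -75 + I)
-36265 + Q(S, -42) = -36265 + (-75 + I) = -36340 + I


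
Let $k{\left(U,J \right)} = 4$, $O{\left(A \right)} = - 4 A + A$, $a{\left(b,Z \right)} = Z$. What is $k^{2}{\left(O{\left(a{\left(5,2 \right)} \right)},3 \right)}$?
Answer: $16$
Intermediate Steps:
$O{\left(A \right)} = - 3 A$
$k^{2}{\left(O{\left(a{\left(5,2 \right)} \right)},3 \right)} = 4^{2} = 16$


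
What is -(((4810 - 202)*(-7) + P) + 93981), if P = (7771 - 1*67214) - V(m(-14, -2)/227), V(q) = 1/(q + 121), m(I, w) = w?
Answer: -62674903/27465 ≈ -2282.0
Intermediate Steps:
V(q) = 1/(121 + q)
P = -1632602222/27465 (P = (7771 - 1*67214) - 1/(121 - 2/227) = (7771 - 67214) - 1/(121 - 2*1/227) = -59443 - 1/(121 - 2/227) = -59443 - 1/27465/227 = -59443 - 1*227/27465 = -59443 - 227/27465 = -1632602222/27465 ≈ -59443.)
-(((4810 - 202)*(-7) + P) + 93981) = -(((4810 - 202)*(-7) - 1632602222/27465) + 93981) = -((4608*(-7) - 1632602222/27465) + 93981) = -((-32256 - 1632602222/27465) + 93981) = -(-2518513262/27465 + 93981) = -1*62674903/27465 = -62674903/27465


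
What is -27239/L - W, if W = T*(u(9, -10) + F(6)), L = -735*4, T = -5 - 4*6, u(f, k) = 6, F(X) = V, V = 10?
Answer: 1391399/2940 ≈ 473.27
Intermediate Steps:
F(X) = 10
T = -29 (T = -5 - 24 = -29)
L = -2940
W = -464 (W = -29*(6 + 10) = -29*16 = -464)
-27239/L - W = -27239/(-2940) - 1*(-464) = -27239*(-1/2940) + 464 = 27239/2940 + 464 = 1391399/2940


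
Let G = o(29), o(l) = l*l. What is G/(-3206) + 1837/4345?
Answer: 203207/1266370 ≈ 0.16046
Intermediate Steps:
o(l) = l**2
G = 841 (G = 29**2 = 841)
G/(-3206) + 1837/4345 = 841/(-3206) + 1837/4345 = 841*(-1/3206) + 1837*(1/4345) = -841/3206 + 167/395 = 203207/1266370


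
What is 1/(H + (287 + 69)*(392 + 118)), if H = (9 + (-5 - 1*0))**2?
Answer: 1/181576 ≈ 5.5073e-6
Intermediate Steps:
H = 16 (H = (9 + (-5 + 0))**2 = (9 - 5)**2 = 4**2 = 16)
1/(H + (287 + 69)*(392 + 118)) = 1/(16 + (287 + 69)*(392 + 118)) = 1/(16 + 356*510) = 1/(16 + 181560) = 1/181576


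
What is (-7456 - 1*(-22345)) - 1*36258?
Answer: -21369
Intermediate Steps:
(-7456 - 1*(-22345)) - 1*36258 = (-7456 + 22345) - 36258 = 14889 - 36258 = -21369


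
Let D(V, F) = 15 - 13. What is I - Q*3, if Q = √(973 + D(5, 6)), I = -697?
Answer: -697 - 15*√39 ≈ -790.67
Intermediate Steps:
D(V, F) = 2
Q = 5*√39 (Q = √(973 + 2) = √975 = 5*√39 ≈ 31.225)
I - Q*3 = -697 - 5*√39*3 = -697 - 15*√39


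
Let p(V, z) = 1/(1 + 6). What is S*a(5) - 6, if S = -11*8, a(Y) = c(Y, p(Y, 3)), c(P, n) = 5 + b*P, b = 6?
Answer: -3086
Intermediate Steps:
p(V, z) = ⅐ (p(V, z) = 1/7 = ⅐)
c(P, n) = 5 + 6*P
a(Y) = 5 + 6*Y
S = -88
S*a(5) - 6 = -88*(5 + 6*5) - 6 = -88*(5 + 30) - 6 = -88*35 - 6 = -3080 - 6 = -3086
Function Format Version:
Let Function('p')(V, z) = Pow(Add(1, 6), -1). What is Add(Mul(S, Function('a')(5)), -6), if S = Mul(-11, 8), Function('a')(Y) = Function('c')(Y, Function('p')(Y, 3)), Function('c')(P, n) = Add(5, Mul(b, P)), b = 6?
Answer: -3086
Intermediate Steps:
Function('p')(V, z) = Rational(1, 7) (Function('p')(V, z) = Pow(7, -1) = Rational(1, 7))
Function('c')(P, n) = Add(5, Mul(6, P))
Function('a')(Y) = Add(5, Mul(6, Y))
S = -88
Add(Mul(S, Function('a')(5)), -6) = Add(Mul(-88, Add(5, Mul(6, 5))), -6) = Add(Mul(-88, Add(5, 30)), -6) = Add(Mul(-88, 35), -6) = Add(-3080, -6) = -3086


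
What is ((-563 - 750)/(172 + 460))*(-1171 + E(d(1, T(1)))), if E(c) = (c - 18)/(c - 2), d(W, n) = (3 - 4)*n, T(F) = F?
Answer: 2293811/948 ≈ 2419.6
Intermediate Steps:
d(W, n) = -n
E(c) = (-18 + c)/(-2 + c)
((-563 - 750)/(172 + 460))*(-1171 + E(d(1, T(1)))) = ((-563 - 750)/(172 + 460))*(-1171 + (-18 - 1*1)/(-2 - 1*1)) = (-1313/632)*(-1171 + (-18 - 1)/(-2 - 1)) = (-1313*1/632)*(-1171 - 19/(-3)) = -1313*(-1171 - ⅓*(-19))/632 = -1313*(-1171 + 19/3)/632 = -1313/632*(-3494/3) = 2293811/948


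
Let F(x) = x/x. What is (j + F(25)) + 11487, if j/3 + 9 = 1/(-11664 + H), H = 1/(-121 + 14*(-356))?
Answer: 682442032066/59544721 ≈ 11461.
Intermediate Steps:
F(x) = 1
H = -1/5105 (H = 1/(-121 - 4984) = 1/(-5105) = -1/5105 ≈ -0.00019589)
j = -1607722782/59544721 (j = -27 + 3/(-11664 - 1/5105) = -27 + 3/(-59544721/5105) = -27 + 3*(-5105/59544721) = -27 - 15315/59544721 = -1607722782/59544721 ≈ -27.000)
(j + F(25)) + 11487 = (-1607722782/59544721 + 1) + 11487 = -1548178061/59544721 + 11487 = 682442032066/59544721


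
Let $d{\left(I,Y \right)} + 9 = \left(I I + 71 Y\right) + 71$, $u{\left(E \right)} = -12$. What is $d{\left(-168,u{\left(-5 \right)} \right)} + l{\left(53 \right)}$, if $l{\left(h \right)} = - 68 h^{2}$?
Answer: $-163578$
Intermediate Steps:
$d{\left(I,Y \right)} = 62 + I^{2} + 71 Y$ ($d{\left(I,Y \right)} = -9 + \left(\left(I I + 71 Y\right) + 71\right) = -9 + \left(\left(I^{2} + 71 Y\right) + 71\right) = -9 + \left(71 + I^{2} + 71 Y\right) = 62 + I^{2} + 71 Y$)
$d{\left(-168,u{\left(-5 \right)} \right)} + l{\left(53 \right)} = \left(62 + \left(-168\right)^{2} + 71 \left(-12\right)\right) - 68 \cdot 53^{2} = \left(62 + 28224 - 852\right) - 191012 = 27434 - 191012 = -163578$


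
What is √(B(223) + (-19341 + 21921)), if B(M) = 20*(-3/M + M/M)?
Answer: 2*√32320505/223 ≈ 50.988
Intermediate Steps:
B(M) = 20 - 60/M (B(M) = 20*(-3/M + 1) = 20*(1 - 3/M) = 20 - 60/M)
√(B(223) + (-19341 + 21921)) = √((20 - 60/223) + (-19341 + 21921)) = √((20 - 60*1/223) + 2580) = √((20 - 60/223) + 2580) = √(4400/223 + 2580) = √(579740/223) = 2*√32320505/223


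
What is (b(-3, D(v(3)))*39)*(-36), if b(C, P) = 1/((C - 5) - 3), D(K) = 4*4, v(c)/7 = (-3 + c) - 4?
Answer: 1404/11 ≈ 127.64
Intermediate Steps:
v(c) = -49 + 7*c (v(c) = 7*((-3 + c) - 4) = 7*(-7 + c) = -49 + 7*c)
D(K) = 16
b(C, P) = 1/(-8 + C) (b(C, P) = 1/((-5 + C) - 3) = 1/(-8 + C))
(b(-3, D(v(3)))*39)*(-36) = (39/(-8 - 3))*(-36) = (39/(-11))*(-36) = -1/11*39*(-36) = -39/11*(-36) = 1404/11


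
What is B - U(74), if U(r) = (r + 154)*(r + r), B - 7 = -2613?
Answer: -36350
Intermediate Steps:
B = -2606 (B = 7 - 2613 = -2606)
U(r) = 2*r*(154 + r) (U(r) = (154 + r)*(2*r) = 2*r*(154 + r))
B - U(74) = -2606 - 2*74*(154 + 74) = -2606 - 2*74*228 = -2606 - 1*33744 = -2606 - 33744 = -36350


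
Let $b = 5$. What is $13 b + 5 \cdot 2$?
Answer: $75$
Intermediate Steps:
$13 b + 5 \cdot 2 = 13 \cdot 5 + 5 \cdot 2 = 65 + 10 = 75$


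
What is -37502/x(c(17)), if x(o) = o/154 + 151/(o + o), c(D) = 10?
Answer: -57753080/11727 ≈ -4924.8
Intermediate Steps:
x(o) = o/154 + 151/(2*o) (x(o) = o*(1/154) + 151/((2*o)) = o/154 + 151*(1/(2*o)) = o/154 + 151/(2*o))
-37502/x(c(17)) = -37502*1540/(11627 + 10²) = -37502*1540/(11627 + 100) = -37502/((1/154)*(⅒)*11727) = -37502/11727/1540 = -37502*1540/11727 = -57753080/11727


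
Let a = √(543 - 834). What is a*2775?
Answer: 2775*I*√291 ≈ 47338.0*I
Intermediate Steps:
a = I*√291 (a = √(-291) = I*√291 ≈ 17.059*I)
a*2775 = (I*√291)*2775 = 2775*I*√291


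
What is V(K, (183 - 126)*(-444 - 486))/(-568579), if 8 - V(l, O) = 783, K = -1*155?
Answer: 775/568579 ≈ 0.0013630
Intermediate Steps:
K = -155
V(l, O) = -775 (V(l, O) = 8 - 1*783 = 8 - 783 = -775)
V(K, (183 - 126)*(-444 - 486))/(-568579) = -775/(-568579) = -775*(-1/568579) = 775/568579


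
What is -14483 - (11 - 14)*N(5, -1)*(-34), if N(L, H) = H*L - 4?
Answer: -13565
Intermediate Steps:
N(L, H) = -4 + H*L
-14483 - (11 - 14)*N(5, -1)*(-34) = -14483 - (11 - 14)*(-4 - 1*5)*(-34) = -14483 - (-3*(-4 - 5))*(-34) = -14483 - (-3*(-9))*(-34) = -14483 - 27*(-34) = -14483 - 1*(-918) = -14483 + 918 = -13565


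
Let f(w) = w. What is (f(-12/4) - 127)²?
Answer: 16900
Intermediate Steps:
(f(-12/4) - 127)² = (-12/4 - 127)² = (-12*¼ - 127)² = (-3 - 127)² = (-130)² = 16900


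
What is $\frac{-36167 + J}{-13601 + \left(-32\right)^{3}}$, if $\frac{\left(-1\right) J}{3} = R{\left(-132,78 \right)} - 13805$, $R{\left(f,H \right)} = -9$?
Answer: $- \frac{5275}{46369} \approx -0.11376$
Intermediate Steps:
$J = 41442$ ($J = - 3 \left(-9 - 13805\right) = \left(-3\right) \left(-13814\right) = 41442$)
$\frac{-36167 + J}{-13601 + \left(-32\right)^{3}} = \frac{-36167 + 41442}{-13601 + \left(-32\right)^{3}} = \frac{5275}{-13601 - 32768} = \frac{5275}{-46369} = 5275 \left(- \frac{1}{46369}\right) = - \frac{5275}{46369}$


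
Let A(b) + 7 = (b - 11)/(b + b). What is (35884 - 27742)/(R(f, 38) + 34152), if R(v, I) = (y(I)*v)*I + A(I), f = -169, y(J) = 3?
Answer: 618792/1130831 ≈ 0.54720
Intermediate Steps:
A(b) = -7 + (-11 + b)/(2*b) (A(b) = -7 + (b - 11)/(b + b) = -7 + (-11 + b)/((2*b)) = -7 + (-11 + b)*(1/(2*b)) = -7 + (-11 + b)/(2*b))
R(v, I) = (-11 - 13*I)/(2*I) + 3*I*v (R(v, I) = (3*v)*I + (-11 - 13*I)/(2*I) = 3*I*v + (-11 - 13*I)/(2*I) = (-11 - 13*I)/(2*I) + 3*I*v)
(35884 - 27742)/(R(f, 38) + 34152) = (35884 - 27742)/((-13/2 - 11/2/38 + 3*38*(-169)) + 34152) = 8142/((-13/2 - 11/2*1/38 - 19266) + 34152) = 8142/((-13/2 - 11/76 - 19266) + 34152) = 8142/(-1464721/76 + 34152) = 8142/(1130831/76) = 8142*(76/1130831) = 618792/1130831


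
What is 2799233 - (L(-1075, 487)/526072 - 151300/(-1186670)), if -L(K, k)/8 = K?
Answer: 21843598760264254/7803423253 ≈ 2.7992e+6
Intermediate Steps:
L(K, k) = -8*K
2799233 - (L(-1075, 487)/526072 - 151300/(-1186670)) = 2799233 - (-8*(-1075)/526072 - 151300/(-1186670)) = 2799233 - (8600*(1/526072) - 151300*(-1/1186670)) = 2799233 - (1075/65759 + 15130/118667) = 2799233 - 1*1122500695/7803423253 = 2799233 - 1122500695/7803423253 = 21843598760264254/7803423253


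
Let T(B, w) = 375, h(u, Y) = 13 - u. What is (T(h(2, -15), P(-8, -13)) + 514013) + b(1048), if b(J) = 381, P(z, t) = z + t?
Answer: 514769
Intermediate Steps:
P(z, t) = t + z
(T(h(2, -15), P(-8, -13)) + 514013) + b(1048) = (375 + 514013) + 381 = 514388 + 381 = 514769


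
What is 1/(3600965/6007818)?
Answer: 6007818/3600965 ≈ 1.6684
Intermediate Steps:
1/(3600965/6007818) = 6007818/3600965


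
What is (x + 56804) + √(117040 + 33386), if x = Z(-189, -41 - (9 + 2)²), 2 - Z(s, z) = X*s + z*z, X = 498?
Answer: 124684 + 3*√16714 ≈ 1.2507e+5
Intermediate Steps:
Z(s, z) = 2 - z² - 498*s (Z(s, z) = 2 - (498*s + z*z) = 2 - (498*s + z²) = 2 - (z² + 498*s) = 2 + (-z² - 498*s) = 2 - z² - 498*s)
x = 67880 (x = 2 - (-41 - (9 + 2)²)² - 498*(-189) = 2 - (-41 - 1*11²)² + 94122 = 2 - (-41 - 1*121)² + 94122 = 2 - (-41 - 121)² + 94122 = 2 - 1*(-162)² + 94122 = 2 - 1*26244 + 94122 = 2 - 26244 + 94122 = 67880)
(x + 56804) + √(117040 + 33386) = (67880 + 56804) + √(117040 + 33386) = 124684 + √150426 = 124684 + 3*√16714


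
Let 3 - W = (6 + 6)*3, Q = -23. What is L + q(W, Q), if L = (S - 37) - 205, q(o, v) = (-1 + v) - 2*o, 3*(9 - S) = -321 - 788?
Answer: 536/3 ≈ 178.67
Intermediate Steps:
S = 1136/3 (S = 9 - (-321 - 788)/3 = 9 - 1/3*(-1109) = 9 + 1109/3 = 1136/3 ≈ 378.67)
W = -33 (W = 3 - (6 + 6)*3 = 3 - 12*3 = 3 - 1*36 = 3 - 36 = -33)
q(o, v) = -1 + v - 2*o
L = 410/3 (L = (1136/3 - 37) - 205 = 1025/3 - 205 = 410/3 ≈ 136.67)
L + q(W, Q) = 410/3 + (-1 - 23 - 2*(-33)) = 410/3 + (-1 - 23 + 66) = 410/3 + 42 = 536/3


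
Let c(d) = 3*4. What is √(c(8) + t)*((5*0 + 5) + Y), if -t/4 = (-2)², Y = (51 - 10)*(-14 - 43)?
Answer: -4664*I ≈ -4664.0*I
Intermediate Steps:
Y = -2337 (Y = 41*(-57) = -2337)
t = -16 (t = -4*(-2)² = -4*4 = -16)
c(d) = 12
√(c(8) + t)*((5*0 + 5) + Y) = √(12 - 16)*((5*0 + 5) - 2337) = √(-4)*((0 + 5) - 2337) = (2*I)*(5 - 2337) = (2*I)*(-2332) = -4664*I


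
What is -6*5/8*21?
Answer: -315/4 ≈ -78.750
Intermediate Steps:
-6*5/8*21 = -15/4*21 = -315/4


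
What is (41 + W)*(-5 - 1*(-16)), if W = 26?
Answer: 737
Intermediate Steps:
(41 + W)*(-5 - 1*(-16)) = (41 + 26)*(-5 - 1*(-16)) = 67*(-5 + 16) = 67*11 = 737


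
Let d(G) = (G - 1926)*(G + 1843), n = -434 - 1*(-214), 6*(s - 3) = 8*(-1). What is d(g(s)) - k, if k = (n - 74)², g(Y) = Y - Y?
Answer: -3636054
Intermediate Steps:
s = 5/3 (s = 3 + (8*(-1))/6 = 3 + (⅙)*(-8) = 3 - 4/3 = 5/3 ≈ 1.6667)
g(Y) = 0
n = -220 (n = -434 + 214 = -220)
k = 86436 (k = (-220 - 74)² = (-294)² = 86436)
d(G) = (-1926 + G)*(1843 + G)
d(g(s)) - k = (-3549618 + 0² - 83*0) - 1*86436 = (-3549618 + 0 + 0) - 86436 = -3549618 - 86436 = -3636054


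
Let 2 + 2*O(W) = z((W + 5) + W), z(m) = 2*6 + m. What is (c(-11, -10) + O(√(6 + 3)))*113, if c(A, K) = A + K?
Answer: -2373/2 ≈ -1186.5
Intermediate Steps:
z(m) = 12 + m
O(W) = 15/2 + W (O(W) = -1 + (12 + ((W + 5) + W))/2 = -1 + (12 + ((5 + W) + W))/2 = -1 + (12 + (5 + 2*W))/2 = -1 + (17 + 2*W)/2 = -1 + (17/2 + W) = 15/2 + W)
(c(-11, -10) + O(√(6 + 3)))*113 = ((-11 - 10) + (15/2 + √(6 + 3)))*113 = (-21 + (15/2 + √9))*113 = (-21 + (15/2 + 3))*113 = (-21 + 21/2)*113 = -21/2*113 = -2373/2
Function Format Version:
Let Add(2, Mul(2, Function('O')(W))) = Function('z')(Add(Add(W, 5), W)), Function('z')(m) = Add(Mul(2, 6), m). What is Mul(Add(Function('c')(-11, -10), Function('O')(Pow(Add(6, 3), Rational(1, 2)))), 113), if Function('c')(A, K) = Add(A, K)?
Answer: Rational(-2373, 2) ≈ -1186.5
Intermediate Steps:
Function('z')(m) = Add(12, m)
Function('O')(W) = Add(Rational(15, 2), W) (Function('O')(W) = Add(-1, Mul(Rational(1, 2), Add(12, Add(Add(W, 5), W)))) = Add(-1, Mul(Rational(1, 2), Add(12, Add(Add(5, W), W)))) = Add(-1, Mul(Rational(1, 2), Add(12, Add(5, Mul(2, W))))) = Add(-1, Mul(Rational(1, 2), Add(17, Mul(2, W)))) = Add(-1, Add(Rational(17, 2), W)) = Add(Rational(15, 2), W))
Mul(Add(Function('c')(-11, -10), Function('O')(Pow(Add(6, 3), Rational(1, 2)))), 113) = Mul(Add(Add(-11, -10), Add(Rational(15, 2), Pow(Add(6, 3), Rational(1, 2)))), 113) = Mul(Add(-21, Add(Rational(15, 2), Pow(9, Rational(1, 2)))), 113) = Mul(Add(-21, Add(Rational(15, 2), 3)), 113) = Mul(Add(-21, Rational(21, 2)), 113) = Mul(Rational(-21, 2), 113) = Rational(-2373, 2)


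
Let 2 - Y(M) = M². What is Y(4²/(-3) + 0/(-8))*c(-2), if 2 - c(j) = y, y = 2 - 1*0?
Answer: 0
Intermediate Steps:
y = 2 (y = 2 + 0 = 2)
c(j) = 0 (c(j) = 2 - 1*2 = 2 - 2 = 0)
Y(M) = 2 - M²
Y(4²/(-3) + 0/(-8))*c(-2) = (2 - (4²/(-3) + 0/(-8))²)*0 = (2 - (16*(-⅓) + 0*(-⅛))²)*0 = (2 - (-16/3 + 0)²)*0 = (2 - (-16/3)²)*0 = (2 - 1*256/9)*0 = (2 - 256/9)*0 = -238/9*0 = 0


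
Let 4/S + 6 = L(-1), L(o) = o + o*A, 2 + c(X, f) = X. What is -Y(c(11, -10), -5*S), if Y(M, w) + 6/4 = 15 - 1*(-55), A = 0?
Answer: -137/2 ≈ -68.500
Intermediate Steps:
c(X, f) = -2 + X
L(o) = o (L(o) = o + o*0 = o + 0 = o)
S = -4/7 (S = 4/(-6 - 1) = 4/(-7) = 4*(-⅐) = -4/7 ≈ -0.57143)
Y(M, w) = 137/2 (Y(M, w) = -3/2 + (15 - 1*(-55)) = -3/2 + (15 + 55) = -3/2 + 70 = 137/2)
-Y(c(11, -10), -5*S) = -1*137/2 = -137/2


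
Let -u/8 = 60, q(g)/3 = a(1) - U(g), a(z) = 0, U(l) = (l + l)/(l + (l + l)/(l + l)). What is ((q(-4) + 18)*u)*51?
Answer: -244800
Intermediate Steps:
U(l) = 2*l/(1 + l) (U(l) = (2*l)/(l + (2*l)/((2*l))) = (2*l)/(l + (2*l)*(1/(2*l))) = (2*l)/(l + 1) = (2*l)/(1 + l) = 2*l/(1 + l))
q(g) = -6*g/(1 + g) (q(g) = 3*(0 - 2*g/(1 + g)) = 3*(-2*g/(1 + g)) = -6*g/(1 + g))
u = -480 (u = -8*60 = -480)
((q(-4) + 18)*u)*51 = ((-6*(-4)/(1 - 4) + 18)*(-480))*51 = ((-6*(-4)/(-3) + 18)*(-480))*51 = ((-6*(-4)*(-⅓) + 18)*(-480))*51 = ((-8 + 18)*(-480))*51 = (10*(-480))*51 = -4800*51 = -244800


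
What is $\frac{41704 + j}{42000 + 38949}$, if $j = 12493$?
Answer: $\frac{4927}{7359} \approx 0.66952$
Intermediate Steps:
$\frac{41704 + j}{42000 + 38949} = \frac{41704 + 12493}{42000 + 38949} = \frac{54197}{80949} = 54197 \cdot \frac{1}{80949} = \frac{4927}{7359}$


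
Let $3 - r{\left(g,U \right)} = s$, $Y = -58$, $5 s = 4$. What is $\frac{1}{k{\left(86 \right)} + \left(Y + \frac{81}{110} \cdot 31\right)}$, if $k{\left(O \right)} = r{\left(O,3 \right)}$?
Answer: $- \frac{110}{3627} \approx -0.030328$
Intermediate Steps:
$s = \frac{4}{5}$ ($s = \frac{1}{5} \cdot 4 = \frac{4}{5} \approx 0.8$)
$r{\left(g,U \right)} = \frac{11}{5}$ ($r{\left(g,U \right)} = 3 - \frac{4}{5} = \frac{11}{5}$)
$k{\left(O \right)} = \frac{11}{5}$
$\frac{1}{k{\left(86 \right)} + \left(Y + \frac{81}{110} \cdot 31\right)} = \frac{1}{\frac{11}{5} - \left(58 - \frac{81}{110} \cdot 31\right)} = \frac{1}{\frac{11}{5} - \left(58 - 81 \cdot \frac{1}{110} \cdot 31\right)} = \frac{1}{\frac{11}{5} + \left(-58 + \frac{81}{110} \cdot 31\right)} = \frac{1}{\frac{11}{5} + \left(-58 + \frac{2511}{110}\right)} = \frac{1}{\frac{11}{5} - \frac{3869}{110}} = \frac{1}{- \frac{3627}{110}} = - \frac{110}{3627}$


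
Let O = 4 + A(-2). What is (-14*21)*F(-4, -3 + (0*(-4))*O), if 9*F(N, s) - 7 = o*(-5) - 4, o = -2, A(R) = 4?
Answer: -1274/3 ≈ -424.67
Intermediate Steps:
O = 8 (O = 4 + 4 = 8)
F(N, s) = 13/9 (F(N, s) = 7/9 + (-2*(-5) - 4)/9 = 7/9 + (10 - 4)/9 = 7/9 + (⅑)*6 = 7/9 + ⅔ = 13/9)
(-14*21)*F(-4, -3 + (0*(-4))*O) = -14*21*(13/9) = -294*13/9 = -1274/3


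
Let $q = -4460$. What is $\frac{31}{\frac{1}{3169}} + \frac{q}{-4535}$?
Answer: $\frac{89103665}{907} \approx 98240.0$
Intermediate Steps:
$\frac{31}{\frac{1}{3169}} + \frac{q}{-4535} = \frac{31}{\frac{1}{3169}} - \frac{4460}{-4535} = 31 \frac{1}{\frac{1}{3169}} - - \frac{892}{907} = 31 \cdot 3169 + \frac{892}{907} = 98239 + \frac{892}{907} = \frac{89103665}{907}$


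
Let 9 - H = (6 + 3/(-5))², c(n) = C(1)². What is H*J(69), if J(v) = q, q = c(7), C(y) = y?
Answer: -504/25 ≈ -20.160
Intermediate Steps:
c(n) = 1 (c(n) = 1² = 1)
H = -504/25 (H = 9 - (6 + 3/(-5))² = 9 - (6 + 3*(-⅕))² = 9 - (6 - ⅗)² = 9 - (27/5)² = 9 - 1*729/25 = 9 - 729/25 = -504/25 ≈ -20.160)
q = 1
J(v) = 1
H*J(69) = -504/25*1 = -504/25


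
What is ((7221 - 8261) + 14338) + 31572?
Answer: 44870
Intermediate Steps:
((7221 - 8261) + 14338) + 31572 = (-1040 + 14338) + 31572 = 13298 + 31572 = 44870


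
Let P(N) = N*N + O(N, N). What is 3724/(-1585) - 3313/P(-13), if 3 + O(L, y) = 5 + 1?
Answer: -5891633/272620 ≈ -21.611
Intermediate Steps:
O(L, y) = 3 (O(L, y) = -3 + (5 + 1) = -3 + 6 = 3)
P(N) = 3 + N**2 (P(N) = N*N + 3 = N**2 + 3 = 3 + N**2)
3724/(-1585) - 3313/P(-13) = 3724/(-1585) - 3313/(3 + (-13)**2) = 3724*(-1/1585) - 3313/(3 + 169) = -3724/1585 - 3313/172 = -5891633/272620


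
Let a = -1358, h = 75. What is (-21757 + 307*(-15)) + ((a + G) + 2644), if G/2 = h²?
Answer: -13826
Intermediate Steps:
G = 11250 (G = 2*75² = 2*5625 = 11250)
(-21757 + 307*(-15)) + ((a + G) + 2644) = (-21757 + 307*(-15)) + ((-1358 + 11250) + 2644) = (-21757 - 4605) + (9892 + 2644) = -26362 + 12536 = -13826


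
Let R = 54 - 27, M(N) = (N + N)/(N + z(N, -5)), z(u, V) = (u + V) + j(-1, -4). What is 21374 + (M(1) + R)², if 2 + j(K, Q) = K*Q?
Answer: 21999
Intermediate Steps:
j(K, Q) = -2 + K*Q
z(u, V) = 2 + V + u (z(u, V) = (u + V) + (-2 - 1*(-4)) = (V + u) + (-2 + 4) = (V + u) + 2 = 2 + V + u)
M(N) = 2*N/(-3 + 2*N) (M(N) = (N + N)/(N + (2 - 5 + N)) = (2*N)/(N + (-3 + N)) = (2*N)/(-3 + 2*N) = 2*N/(-3 + 2*N))
R = 27
21374 + (M(1) + R)² = 21374 + (2*1/(-3 + 2*1) + 27)² = 21374 + (2*1/(-3 + 2) + 27)² = 21374 + (2*1/(-1) + 27)² = 21374 + (2*1*(-1) + 27)² = 21374 + (-2 + 27)² = 21374 + 25² = 21374 + 625 = 21999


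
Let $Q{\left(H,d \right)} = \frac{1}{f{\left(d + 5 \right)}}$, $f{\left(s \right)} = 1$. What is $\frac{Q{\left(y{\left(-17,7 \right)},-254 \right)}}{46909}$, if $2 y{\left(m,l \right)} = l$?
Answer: $\frac{1}{46909} \approx 2.1318 \cdot 10^{-5}$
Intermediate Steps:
$y{\left(m,l \right)} = \frac{l}{2}$
$Q{\left(H,d \right)} = 1$ ($Q{\left(H,d \right)} = 1^{-1} = 1$)
$\frac{Q{\left(y{\left(-17,7 \right)},-254 \right)}}{46909} = 1 \cdot \frac{1}{46909} = \frac{1}{46909}$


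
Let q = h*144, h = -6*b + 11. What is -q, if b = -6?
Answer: -6768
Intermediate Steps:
h = 47 (h = -6*(-6) + 11 = 36 + 11 = 47)
q = 6768 (q = 47*144 = 6768)
-q = -1*6768 = -6768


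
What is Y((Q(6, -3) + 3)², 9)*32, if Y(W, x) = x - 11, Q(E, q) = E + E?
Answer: -64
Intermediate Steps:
Q(E, q) = 2*E
Y(W, x) = -11 + x
Y((Q(6, -3) + 3)², 9)*32 = (-11 + 9)*32 = -2*32 = -64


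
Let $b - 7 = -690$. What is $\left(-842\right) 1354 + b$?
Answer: $-1140751$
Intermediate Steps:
$b = -683$ ($b = 7 - 690 = -683$)
$\left(-842\right) 1354 + b = \left(-842\right) 1354 - 683 = -1140068 - 683 = -1140751$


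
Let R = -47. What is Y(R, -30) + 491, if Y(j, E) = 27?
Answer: 518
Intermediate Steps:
Y(R, -30) + 491 = 27 + 491 = 518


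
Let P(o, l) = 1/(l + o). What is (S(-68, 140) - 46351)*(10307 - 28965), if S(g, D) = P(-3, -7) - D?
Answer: 4337154719/5 ≈ 8.6743e+8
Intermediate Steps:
S(g, D) = -1/10 - D (S(g, D) = 1/(-7 - 3) - D = 1/(-10) - D = -1/10 - D)
(S(-68, 140) - 46351)*(10307 - 28965) = ((-1/10 - 1*140) - 46351)*(10307 - 28965) = ((-1/10 - 140) - 46351)*(-18658) = (-1401/10 - 46351)*(-18658) = -464911/10*(-18658) = 4337154719/5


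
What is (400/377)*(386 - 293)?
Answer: 37200/377 ≈ 98.674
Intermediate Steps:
(400/377)*(386 - 293) = (400*(1/377))*93 = (400/377)*93 = 37200/377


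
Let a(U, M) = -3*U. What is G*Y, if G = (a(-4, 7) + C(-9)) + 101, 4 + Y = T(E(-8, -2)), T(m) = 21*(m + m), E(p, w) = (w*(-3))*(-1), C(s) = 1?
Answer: -29184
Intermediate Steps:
E(p, w) = 3*w (E(p, w) = -3*w*(-1) = 3*w)
T(m) = 42*m (T(m) = 21*(2*m) = 42*m)
Y = -256 (Y = -4 + 42*(3*(-2)) = -4 + 42*(-6) = -4 - 252 = -256)
G = 114 (G = (-3*(-4) + 1) + 101 = (12 + 1) + 101 = 13 + 101 = 114)
G*Y = 114*(-256) = -29184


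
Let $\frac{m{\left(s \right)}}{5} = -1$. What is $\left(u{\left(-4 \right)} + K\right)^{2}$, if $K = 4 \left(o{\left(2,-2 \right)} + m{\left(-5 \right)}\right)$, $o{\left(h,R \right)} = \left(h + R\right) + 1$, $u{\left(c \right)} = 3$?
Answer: $169$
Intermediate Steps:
$m{\left(s \right)} = -5$ ($m{\left(s \right)} = 5 \left(-1\right) = -5$)
$o{\left(h,R \right)} = 1 + R + h$ ($o{\left(h,R \right)} = \left(R + h\right) + 1 = 1 + R + h$)
$K = -16$ ($K = 4 \left(\left(1 - 2 + 2\right) - 5\right) = 4 \left(1 - 5\right) = 4 \left(-4\right) = -16$)
$\left(u{\left(-4 \right)} + K\right)^{2} = \left(3 - 16\right)^{2} = \left(-13\right)^{2} = 169$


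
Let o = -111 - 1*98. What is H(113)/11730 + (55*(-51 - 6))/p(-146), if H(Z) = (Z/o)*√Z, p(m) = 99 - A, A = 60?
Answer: -1045/13 - 113*√113/2451570 ≈ -80.385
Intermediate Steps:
o = -209 (o = -111 - 98 = -209)
p(m) = 39 (p(m) = 99 - 1*60 = 99 - 60 = 39)
H(Z) = -Z^(3/2)/209 (H(Z) = (Z/(-209))*√Z = (Z*(-1/209))*√Z = (-Z/209)*√Z = -Z^(3/2)/209)
H(113)/11730 + (55*(-51 - 6))/p(-146) = -113*√113/209/11730 + (55*(-51 - 6))/39 = -113*√113/209*(1/11730) + (55*(-57))*(1/39) = -113*√113/209*(1/11730) - 3135*1/39 = -113*√113/2451570 - 1045/13 = -1045/13 - 113*√113/2451570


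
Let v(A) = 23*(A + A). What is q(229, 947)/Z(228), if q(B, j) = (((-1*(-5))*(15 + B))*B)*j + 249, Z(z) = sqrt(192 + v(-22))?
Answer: -264573109*I*sqrt(205)/410 ≈ -9.2393e+6*I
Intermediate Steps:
v(A) = 46*A (v(A) = 23*(2*A) = 46*A)
Z(z) = 2*I*sqrt(205) (Z(z) = sqrt(192 + 46*(-22)) = sqrt(192 - 1012) = sqrt(-820) = 2*I*sqrt(205))
q(B, j) = 249 + B*j*(75 + 5*B) (q(B, j) = ((5*(15 + B))*B)*j + 249 = ((75 + 5*B)*B)*j + 249 = (B*(75 + 5*B))*j + 249 = B*j*(75 + 5*B) + 249 = 249 + B*j*(75 + 5*B))
q(229, 947)/Z(228) = (249 + 5*947*229**2 + 75*229*947)/((2*I*sqrt(205))) = (249 + 5*947*52441 + 16264725)*(-I*sqrt(205)/410) = (249 + 248308135 + 16264725)*(-I*sqrt(205)/410) = 264573109*(-I*sqrt(205)/410) = -264573109*I*sqrt(205)/410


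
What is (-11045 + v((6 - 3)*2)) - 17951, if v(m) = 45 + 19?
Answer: -28932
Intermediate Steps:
v(m) = 64
(-11045 + v((6 - 3)*2)) - 17951 = (-11045 + 64) - 17951 = -10981 - 17951 = -28932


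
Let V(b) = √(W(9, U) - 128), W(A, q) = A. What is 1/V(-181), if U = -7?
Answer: -I*√119/119 ≈ -0.09167*I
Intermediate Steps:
V(b) = I*√119 (V(b) = √(9 - 128) = √(-119) = I*√119)
1/V(-181) = 1/(I*√119) = -I*√119/119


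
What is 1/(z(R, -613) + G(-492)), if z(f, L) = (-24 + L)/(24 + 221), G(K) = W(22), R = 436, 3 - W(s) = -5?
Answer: 5/27 ≈ 0.18519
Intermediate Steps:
W(s) = 8 (W(s) = 3 - 1*(-5) = 3 + 5 = 8)
G(K) = 8
z(f, L) = -24/245 + L/245 (z(f, L) = (-24 + L)/245 = (-24 + L)*(1/245) = -24/245 + L/245)
1/(z(R, -613) + G(-492)) = 1/((-24/245 + (1/245)*(-613)) + 8) = 1/((-24/245 - 613/245) + 8) = 1/(-13/5 + 8) = 1/(27/5) = 5/27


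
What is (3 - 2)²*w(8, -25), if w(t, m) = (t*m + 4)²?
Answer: 38416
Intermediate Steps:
w(t, m) = (4 + m*t)² (w(t, m) = (m*t + 4)² = (4 + m*t)²)
(3 - 2)²*w(8, -25) = (3 - 2)²*(4 - 25*8)² = 1²*(4 - 200)² = 1*(-196)² = 1*38416 = 38416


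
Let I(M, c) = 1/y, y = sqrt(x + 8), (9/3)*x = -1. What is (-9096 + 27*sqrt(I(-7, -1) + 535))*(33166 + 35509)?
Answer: -624667800 + 1854225*sqrt(283015 + 23*sqrt(69))/23 ≈ -5.8177e+8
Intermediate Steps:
x = -1/3 (x = (1/3)*(-1) = -1/3 ≈ -0.33333)
y = sqrt(69)/3 (y = sqrt(-1/3 + 8) = sqrt(23/3) = sqrt(69)/3 ≈ 2.7689)
I(M, c) = sqrt(69)/23 (I(M, c) = 1/(sqrt(69)/3) = sqrt(69)/23)
(-9096 + 27*sqrt(I(-7, -1) + 535))*(33166 + 35509) = (-9096 + 27*sqrt(sqrt(69)/23 + 535))*(33166 + 35509) = (-9096 + 27*sqrt(535 + sqrt(69)/23))*68675 = -624667800 + 1854225*sqrt(535 + sqrt(69)/23)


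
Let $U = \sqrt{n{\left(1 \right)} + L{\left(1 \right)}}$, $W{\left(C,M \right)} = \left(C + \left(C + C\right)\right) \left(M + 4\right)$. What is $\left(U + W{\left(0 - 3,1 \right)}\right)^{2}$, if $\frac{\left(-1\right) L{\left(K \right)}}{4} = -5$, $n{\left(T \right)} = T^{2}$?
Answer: $\left(45 - \sqrt{21}\right)^{2} \approx 1633.6$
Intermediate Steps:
$L{\left(K \right)} = 20$ ($L{\left(K \right)} = \left(-4\right) \left(-5\right) = 20$)
$W{\left(C,M \right)} = 3 C \left(4 + M\right)$ ($W{\left(C,M \right)} = \left(C + 2 C\right) \left(4 + M\right) = 3 C \left(4 + M\right)$)
$U = \sqrt{21}$ ($U = \sqrt{1^{2} + 20} = \sqrt{1 + 20} = \sqrt{21} \approx 4.5826$)
$\left(U + W{\left(0 - 3,1 \right)}\right)^{2} = \left(\sqrt{21} + 3 \left(0 - 3\right) \left(4 + 1\right)\right)^{2} = \left(\sqrt{21} + 3 \left(0 - 3\right) 5\right)^{2} = \left(\sqrt{21} + 3 \left(-3\right) 5\right)^{2} = \left(\sqrt{21} - 45\right)^{2} = \left(-45 + \sqrt{21}\right)^{2}$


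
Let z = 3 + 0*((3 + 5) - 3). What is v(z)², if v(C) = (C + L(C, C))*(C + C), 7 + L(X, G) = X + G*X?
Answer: 2304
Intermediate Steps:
L(X, G) = -7 + X + G*X (L(X, G) = -7 + (X + G*X) = -7 + X + G*X)
z = 3 (z = 3 + 0*(8 - 3) = 3 + 0*5 = 3 + 0 = 3)
v(C) = 2*C*(-7 + C² + 2*C) (v(C) = (C + (-7 + C + C*C))*(C + C) = (C + (-7 + C + C²))*(2*C) = (-7 + C² + 2*C)*(2*C) = 2*C*(-7 + C² + 2*C))
v(z)² = (2*3*(-7 + 3² + 2*3))² = (2*3*(-7 + 9 + 6))² = (2*3*8)² = 48² = 2304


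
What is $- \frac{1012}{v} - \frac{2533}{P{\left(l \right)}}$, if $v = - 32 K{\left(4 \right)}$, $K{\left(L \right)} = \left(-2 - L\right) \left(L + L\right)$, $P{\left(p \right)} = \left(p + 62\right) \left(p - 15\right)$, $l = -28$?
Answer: $\frac{17729}{16512} \approx 1.0737$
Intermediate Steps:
$P{\left(p \right)} = \left(-15 + p\right) \left(62 + p\right)$ ($P{\left(p \right)} = \left(62 + p\right) \left(-15 + p\right) = \left(-15 + p\right) \left(62 + p\right)$)
$K{\left(L \right)} = 2 L \left(-2 - L\right)$ ($K{\left(L \right)} = \left(-2 - L\right) 2 L = 2 L \left(-2 - L\right)$)
$v = 1536$ ($v = - 32 \left(\left(-2\right) 4 \left(2 + 4\right)\right) = - 32 \left(\left(-2\right) 4 \cdot 6\right) = \left(-32\right) \left(-48\right) = 1536$)
$- \frac{1012}{v} - \frac{2533}{P{\left(l \right)}} = - \frac{1012}{1536} - \frac{2533}{-930 + \left(-28\right)^{2} + 47 \left(-28\right)} = \left(-1012\right) \frac{1}{1536} - \frac{2533}{-930 + 784 - 1316} = - \frac{253}{384} - \frac{2533}{-1462} = - \frac{253}{384} - - \frac{149}{86} = - \frac{253}{384} + \frac{149}{86} = \frac{17729}{16512}$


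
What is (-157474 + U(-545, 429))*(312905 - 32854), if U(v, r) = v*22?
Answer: -47458562664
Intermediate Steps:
U(v, r) = 22*v
(-157474 + U(-545, 429))*(312905 - 32854) = (-157474 + 22*(-545))*(312905 - 32854) = (-157474 - 11990)*280051 = -169464*280051 = -47458562664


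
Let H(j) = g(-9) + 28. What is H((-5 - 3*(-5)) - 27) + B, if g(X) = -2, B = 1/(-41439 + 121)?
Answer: 1074267/41318 ≈ 26.000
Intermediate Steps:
B = -1/41318 (B = 1/(-41318) = -1/41318 ≈ -2.4203e-5)
H(j) = 26 (H(j) = -2 + 28 = 26)
H((-5 - 3*(-5)) - 27) + B = 26 - 1/41318 = 1074267/41318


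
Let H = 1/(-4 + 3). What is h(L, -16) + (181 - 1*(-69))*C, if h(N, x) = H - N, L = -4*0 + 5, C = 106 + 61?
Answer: 41744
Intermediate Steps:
C = 167
H = -1 (H = 1/(-1) = -1)
L = 5 (L = 0 + 5 = 5)
h(N, x) = -1 - N
h(L, -16) + (181 - 1*(-69))*C = (-1 - 1*5) + (181 - 1*(-69))*167 = (-1 - 5) + (181 + 69)*167 = -6 + 250*167 = -6 + 41750 = 41744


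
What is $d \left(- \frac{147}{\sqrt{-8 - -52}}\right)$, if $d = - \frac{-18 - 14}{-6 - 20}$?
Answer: $\frac{1176 \sqrt{11}}{143} \approx 27.275$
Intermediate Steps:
$d = - \frac{16}{13}$ ($d = - \frac{-32}{-26} = - \frac{\left(-32\right) \left(-1\right)}{26} = \left(-1\right) \frac{16}{13} = - \frac{16}{13} \approx -1.2308$)
$d \left(- \frac{147}{\sqrt{-8 - -52}}\right) = - \frac{16 \left(- \frac{147}{\sqrt{-8 - -52}}\right)}{13} = - \frac{16 \left(- \frac{147}{\sqrt{-8 + 52}}\right)}{13} = - \frac{16 \left(- \frac{147}{\sqrt{44}}\right)}{13} = - \frac{16 \left(- \frac{147}{2 \sqrt{11}}\right)}{13} = - \frac{16 \left(- 147 \frac{\sqrt{11}}{22}\right)}{13} = - \frac{16 \left(- \frac{147 \sqrt{11}}{22}\right)}{13} = \frac{1176 \sqrt{11}}{143}$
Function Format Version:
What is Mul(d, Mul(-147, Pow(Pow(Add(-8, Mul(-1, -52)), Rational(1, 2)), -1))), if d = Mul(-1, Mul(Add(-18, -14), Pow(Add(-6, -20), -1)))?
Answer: Mul(Rational(1176, 143), Pow(11, Rational(1, 2))) ≈ 27.275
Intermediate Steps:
d = Rational(-16, 13) (d = Mul(-1, Mul(-32, Pow(-26, -1))) = Mul(-1, Mul(-32, Rational(-1, 26))) = Mul(-1, Rational(16, 13)) = Rational(-16, 13) ≈ -1.2308)
Mul(d, Mul(-147, Pow(Pow(Add(-8, Mul(-1, -52)), Rational(1, 2)), -1))) = Mul(Rational(-16, 13), Mul(-147, Pow(Pow(Add(-8, Mul(-1, -52)), Rational(1, 2)), -1))) = Mul(Rational(-16, 13), Mul(-147, Pow(Pow(Add(-8, 52), Rational(1, 2)), -1))) = Mul(Rational(-16, 13), Mul(-147, Pow(Pow(44, Rational(1, 2)), -1))) = Mul(Rational(-16, 13), Mul(-147, Pow(Mul(2, Pow(11, Rational(1, 2))), -1))) = Mul(Rational(-16, 13), Mul(-147, Mul(Rational(1, 22), Pow(11, Rational(1, 2))))) = Mul(Rational(-16, 13), Mul(Rational(-147, 22), Pow(11, Rational(1, 2)))) = Mul(Rational(1176, 143), Pow(11, Rational(1, 2)))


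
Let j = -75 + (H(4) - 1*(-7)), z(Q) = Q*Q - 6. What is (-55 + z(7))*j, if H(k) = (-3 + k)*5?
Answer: 756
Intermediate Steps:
H(k) = -15 + 5*k
z(Q) = -6 + Q**2 (z(Q) = Q**2 - 6 = -6 + Q**2)
j = -63 (j = -75 + ((-15 + 5*4) - 1*(-7)) = -75 + ((-15 + 20) + 7) = -75 + (5 + 7) = -75 + 12 = -63)
(-55 + z(7))*j = (-55 + (-6 + 7**2))*(-63) = (-55 + (-6 + 49))*(-63) = (-55 + 43)*(-63) = -12*(-63) = 756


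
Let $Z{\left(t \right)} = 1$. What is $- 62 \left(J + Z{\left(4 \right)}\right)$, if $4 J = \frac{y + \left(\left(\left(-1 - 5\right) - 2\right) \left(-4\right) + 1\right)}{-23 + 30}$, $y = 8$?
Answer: $- \frac{2139}{14} \approx -152.79$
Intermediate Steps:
$J = \frac{41}{28}$ ($J = \frac{\left(8 + \left(\left(\left(-1 - 5\right) - 2\right) \left(-4\right) + 1\right)\right) \frac{1}{-23 + 30}}{4} = \frac{\left(8 + \left(\left(-6 - 2\right) \left(-4\right) + 1\right)\right) \frac{1}{7}}{4} = \frac{\left(8 + \left(\left(-8\right) \left(-4\right) + 1\right)\right) \frac{1}{7}}{4} = \frac{\left(8 + \left(32 + 1\right)\right) \frac{1}{7}}{4} = \frac{\left(8 + 33\right) \frac{1}{7}}{4} = \frac{41 \cdot \frac{1}{7}}{4} = \frac{1}{4} \cdot \frac{41}{7} = \frac{41}{28} \approx 1.4643$)
$- 62 \left(J + Z{\left(4 \right)}\right) = - 62 \left(\frac{41}{28} + 1\right) = \left(-62\right) \frac{69}{28} = - \frac{2139}{14}$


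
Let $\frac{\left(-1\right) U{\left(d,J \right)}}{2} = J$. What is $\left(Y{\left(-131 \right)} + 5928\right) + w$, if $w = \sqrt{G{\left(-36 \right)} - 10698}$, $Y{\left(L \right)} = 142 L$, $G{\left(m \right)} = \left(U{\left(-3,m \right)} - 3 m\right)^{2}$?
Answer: $-12674 + \sqrt{21702} \approx -12527.0$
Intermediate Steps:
$U{\left(d,J \right)} = - 2 J$
$G{\left(m \right)} = 25 m^{2}$ ($G{\left(m \right)} = \left(- 2 m - 3 m\right)^{2} = \left(- 5 m\right)^{2} = 25 m^{2}$)
$w = \sqrt{21702}$ ($w = \sqrt{25 \left(-36\right)^{2} - 10698} = \sqrt{25 \cdot 1296 - 10698} = \sqrt{32400 - 10698} = \sqrt{21702} \approx 147.32$)
$\left(Y{\left(-131 \right)} + 5928\right) + w = \left(142 \left(-131\right) + 5928\right) + \sqrt{21702} = \left(-18602 + 5928\right) + \sqrt{21702} = -12674 + \sqrt{21702}$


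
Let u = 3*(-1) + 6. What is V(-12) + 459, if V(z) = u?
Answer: 462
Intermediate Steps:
u = 3 (u = -3 + 6 = 3)
V(z) = 3
V(-12) + 459 = 3 + 459 = 462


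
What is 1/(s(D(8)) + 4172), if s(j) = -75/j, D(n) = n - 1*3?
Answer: 1/4157 ≈ 0.00024056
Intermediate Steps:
D(n) = -3 + n (D(n) = n - 3 = -3 + n)
1/(s(D(8)) + 4172) = 1/(-75/(-3 + 8) + 4172) = 1/(-75/5 + 4172) = 1/(-75*1/5 + 4172) = 1/(-15 + 4172) = 1/4157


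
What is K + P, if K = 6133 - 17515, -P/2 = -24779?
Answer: 38176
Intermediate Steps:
P = 49558 (P = -2*(-24779) = 49558)
K = -11382
K + P = -11382 + 49558 = 38176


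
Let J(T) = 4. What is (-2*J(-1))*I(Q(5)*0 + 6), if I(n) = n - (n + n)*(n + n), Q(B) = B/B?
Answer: 1104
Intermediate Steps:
Q(B) = 1
I(n) = n - 4*n² (I(n) = n - 2*n*2*n = n - 4*n²)
(-2*J(-1))*I(Q(5)*0 + 6) = (-2*4)*((1*0 + 6)*(1 - 4*(1*0 + 6))) = -8*(0 + 6)*(1 - 4*(0 + 6)) = -48*(1 - 4*6) = -48*(1 - 24) = -48*(-23) = -8*(-138) = 1104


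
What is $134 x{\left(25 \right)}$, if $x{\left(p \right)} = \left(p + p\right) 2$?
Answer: $13400$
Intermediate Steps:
$x{\left(p \right)} = 4 p$ ($x{\left(p \right)} = 2 p 2 = 4 p$)
$134 x{\left(25 \right)} = 134 \cdot 4 \cdot 25 = 134 \cdot 100 = 13400$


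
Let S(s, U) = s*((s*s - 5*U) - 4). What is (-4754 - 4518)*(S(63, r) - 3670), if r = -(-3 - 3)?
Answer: -2264546920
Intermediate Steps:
r = 6 (r = -1*(-6) = 6)
S(s, U) = s*(-4 + s² - 5*U) (S(s, U) = s*((s² - 5*U) - 4) = s*(-4 + s² - 5*U))
(-4754 - 4518)*(S(63, r) - 3670) = (-4754 - 4518)*(63*(-4 + 63² - 5*6) - 3670) = -9272*(63*(-4 + 3969 - 30) - 3670) = -9272*(63*3935 - 3670) = -9272*(247905 - 3670) = -9272*244235 = -2264546920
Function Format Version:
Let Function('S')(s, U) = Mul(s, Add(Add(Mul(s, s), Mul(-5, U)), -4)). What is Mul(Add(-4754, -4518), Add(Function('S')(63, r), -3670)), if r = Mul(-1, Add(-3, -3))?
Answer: -2264546920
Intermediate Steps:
r = 6 (r = Mul(-1, -6) = 6)
Function('S')(s, U) = Mul(s, Add(-4, Pow(s, 2), Mul(-5, U))) (Function('S')(s, U) = Mul(s, Add(Add(Pow(s, 2), Mul(-5, U)), -4)) = Mul(s, Add(-4, Pow(s, 2), Mul(-5, U))))
Mul(Add(-4754, -4518), Add(Function('S')(63, r), -3670)) = Mul(Add(-4754, -4518), Add(Mul(63, Add(-4, Pow(63, 2), Mul(-5, 6))), -3670)) = Mul(-9272, Add(Mul(63, Add(-4, 3969, -30)), -3670)) = Mul(-9272, Add(Mul(63, 3935), -3670)) = Mul(-9272, Add(247905, -3670)) = Mul(-9272, 244235) = -2264546920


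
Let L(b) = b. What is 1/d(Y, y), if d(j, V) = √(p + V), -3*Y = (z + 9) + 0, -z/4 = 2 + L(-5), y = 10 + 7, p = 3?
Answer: √5/10 ≈ 0.22361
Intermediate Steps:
y = 17
z = 12 (z = -4*(2 - 5) = -4*(-3) = 12)
Y = -7 (Y = -((12 + 9) + 0)/3 = -(21 + 0)/3 = -⅓*21 = -7)
d(j, V) = √(3 + V)
1/d(Y, y) = 1/(√(3 + 17)) = 1/(√20) = 1/(2*√5) = √5/10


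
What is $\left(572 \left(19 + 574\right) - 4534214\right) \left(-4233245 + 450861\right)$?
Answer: $15867168962912$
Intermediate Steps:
$\left(572 \left(19 + 574\right) - 4534214\right) \left(-4233245 + 450861\right) = \left(572 \cdot 593 - 4534214\right) \left(-3782384\right) = \left(339196 - 4534214\right) \left(-3782384\right) = \left(-4195018\right) \left(-3782384\right) = 15867168962912$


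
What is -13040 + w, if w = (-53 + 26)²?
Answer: -12311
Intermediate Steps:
w = 729 (w = (-27)² = 729)
-13040 + w = -13040 + 729 = -12311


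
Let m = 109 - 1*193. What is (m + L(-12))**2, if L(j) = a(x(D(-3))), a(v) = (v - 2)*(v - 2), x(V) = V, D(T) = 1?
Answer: 6889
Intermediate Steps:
a(v) = (-2 + v)**2 (a(v) = (-2 + v)*(-2 + v) = (-2 + v)**2)
L(j) = 1 (L(j) = (-2 + 1)**2 = (-1)**2 = 1)
m = -84 (m = 109 - 193 = -84)
(m + L(-12))**2 = (-84 + 1)**2 = (-83)**2 = 6889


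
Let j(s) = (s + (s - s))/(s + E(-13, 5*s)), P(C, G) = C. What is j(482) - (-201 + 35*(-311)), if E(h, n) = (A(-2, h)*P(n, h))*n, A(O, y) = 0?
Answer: 11087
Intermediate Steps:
E(h, n) = 0 (E(h, n) = (0*n)*n = 0*n = 0)
j(s) = 1 (j(s) = (s + (s - s))/(s + 0) = (s + 0)/s = s/s = 1)
j(482) - (-201 + 35*(-311)) = 1 - (-201 + 35*(-311)) = 1 - (-201 - 10885) = 1 - 1*(-11086) = 1 + 11086 = 11087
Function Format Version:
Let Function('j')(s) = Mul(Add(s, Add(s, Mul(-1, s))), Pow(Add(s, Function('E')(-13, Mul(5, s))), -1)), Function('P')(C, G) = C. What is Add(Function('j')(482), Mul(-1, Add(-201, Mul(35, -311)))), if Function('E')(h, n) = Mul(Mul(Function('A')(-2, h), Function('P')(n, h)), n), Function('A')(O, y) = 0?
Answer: 11087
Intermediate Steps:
Function('E')(h, n) = 0 (Function('E')(h, n) = Mul(Mul(0, n), n) = Mul(0, n) = 0)
Function('j')(s) = 1 (Function('j')(s) = Mul(Add(s, Add(s, Mul(-1, s))), Pow(Add(s, 0), -1)) = Mul(Add(s, 0), Pow(s, -1)) = Mul(s, Pow(s, -1)) = 1)
Add(Function('j')(482), Mul(-1, Add(-201, Mul(35, -311)))) = Add(1, Mul(-1, Add(-201, Mul(35, -311)))) = Add(1, Mul(-1, Add(-201, -10885))) = Add(1, Mul(-1, -11086)) = Add(1, 11086) = 11087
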